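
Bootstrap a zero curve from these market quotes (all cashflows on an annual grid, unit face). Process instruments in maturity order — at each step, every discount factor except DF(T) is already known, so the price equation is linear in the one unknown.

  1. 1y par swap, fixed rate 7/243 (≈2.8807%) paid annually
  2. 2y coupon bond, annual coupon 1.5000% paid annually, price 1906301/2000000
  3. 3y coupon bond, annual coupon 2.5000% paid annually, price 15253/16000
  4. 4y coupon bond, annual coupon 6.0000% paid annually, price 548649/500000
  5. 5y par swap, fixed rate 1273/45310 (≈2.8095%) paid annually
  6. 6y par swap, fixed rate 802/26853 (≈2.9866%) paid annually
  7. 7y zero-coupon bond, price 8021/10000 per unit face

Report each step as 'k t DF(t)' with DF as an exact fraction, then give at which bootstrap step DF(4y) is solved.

step 1 [1y] swap r/1=7/243: DF=(1 − 7/243·(0))/(1+7/243) = 243/250 ≈ 0.972000
step 2 [2y] bond c/1=3/200: DF=(1906301/2000000 − 3/200·(0.972000))/(1+3/200) = 9247/10000 ≈ 0.924700
step 3 [3y] bond c/1=1/40: DF=(15253/16000 − 1/40·(0.972000+0.924700))/(1+1/40) = 4419/5000 ≈ 0.883800
step 4 [4y] bond c/1=3/50: DF=(548649/500000 − 3/50·(0.972000+0.924700+0.883800))/(1+3/50) = 4389/5000 ≈ 0.877800
step 5 [5y] swap r/1=1273/45310: DF=(1 − 1273/45310·(0.972000+0.924700+0.883800+0.877800))/(1+1273/45310) = 8727/10000 ≈ 0.872700
step 6 [6y] swap r/1=802/26853: DF=(1 − 802/26853·(0.972000+0.924700+0.883800+0.877800+0.872700))/(1+802/26853) = 2099/2500 ≈ 0.839600
step 7 [7y] zero: DF = P = 8021/10000 ≈ 0.802100

1 1 243/250
2 2 9247/10000
3 3 4419/5000
4 4 4389/5000
5 5 8727/10000
6 6 2099/2500
7 7 8021/10000
DF(4y) is solved at step 4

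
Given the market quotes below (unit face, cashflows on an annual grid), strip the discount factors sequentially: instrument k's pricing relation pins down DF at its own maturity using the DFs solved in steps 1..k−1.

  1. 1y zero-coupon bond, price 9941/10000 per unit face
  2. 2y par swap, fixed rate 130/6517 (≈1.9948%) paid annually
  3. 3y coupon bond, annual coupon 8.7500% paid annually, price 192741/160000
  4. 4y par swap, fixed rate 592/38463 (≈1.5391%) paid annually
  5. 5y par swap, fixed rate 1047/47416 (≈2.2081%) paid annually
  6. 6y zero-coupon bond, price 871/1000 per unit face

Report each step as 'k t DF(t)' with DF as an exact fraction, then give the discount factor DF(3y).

1 1 9941/10000
2 2 961/1000
3 3 594/625
4 4 588/625
5 5 8953/10000
6 6 871/1000
DF(3y) = 594/625 ≈ 0.950400

step 1 [1y] zero: DF = P = 9941/10000 ≈ 0.994100
step 2 [2y] swap r/1=130/6517: DF=(1 − 130/6517·(0.994100))/(1+130/6517) = 961/1000 ≈ 0.961000
step 3 [3y] bond c/1=7/80: DF=(192741/160000 − 7/80·(0.994100+0.961000))/(1+7/80) = 594/625 ≈ 0.950400
step 4 [4y] swap r/1=592/38463: DF=(1 − 592/38463·(0.994100+0.961000+0.950400))/(1+592/38463) = 588/625 ≈ 0.940800
step 5 [5y] swap r/1=1047/47416: DF=(1 − 1047/47416·(0.994100+0.961000+0.950400+0.940800))/(1+1047/47416) = 8953/10000 ≈ 0.895300
step 6 [6y] zero: DF = P = 871/1000 ≈ 0.871000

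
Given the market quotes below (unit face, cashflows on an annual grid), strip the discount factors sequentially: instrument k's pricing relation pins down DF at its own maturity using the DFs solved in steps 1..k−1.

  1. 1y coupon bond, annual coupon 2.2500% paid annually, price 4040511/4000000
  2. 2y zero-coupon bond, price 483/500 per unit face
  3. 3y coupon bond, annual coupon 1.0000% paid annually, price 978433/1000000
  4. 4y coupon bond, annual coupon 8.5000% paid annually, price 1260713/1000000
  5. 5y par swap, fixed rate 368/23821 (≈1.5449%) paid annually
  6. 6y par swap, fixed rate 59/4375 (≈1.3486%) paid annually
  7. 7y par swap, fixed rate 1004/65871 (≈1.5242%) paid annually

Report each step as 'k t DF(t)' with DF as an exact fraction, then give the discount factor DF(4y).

1 1 9879/10000
2 2 483/500
3 3 4747/5000
4 4 1869/2000
5 5 579/625
6 6 9233/10000
7 7 2249/2500
DF(4y) = 1869/2000 ≈ 0.934500

step 1 [1y] bond c/1=9/400: DF=(4040511/4000000 − 9/400·(0))/(1+9/400) = 9879/10000 ≈ 0.987900
step 2 [2y] zero: DF = P = 483/500 ≈ 0.966000
step 3 [3y] bond c/1=1/100: DF=(978433/1000000 − 1/100·(0.987900+0.966000))/(1+1/100) = 4747/5000 ≈ 0.949400
step 4 [4y] bond c/1=17/200: DF=(1260713/1000000 − 17/200·(0.987900+0.966000+0.949400))/(1+17/200) = 1869/2000 ≈ 0.934500
step 5 [5y] swap r/1=368/23821: DF=(1 − 368/23821·(0.987900+0.966000+0.949400+0.934500))/(1+368/23821) = 579/625 ≈ 0.926400
step 6 [6y] swap r/1=59/4375: DF=(1 − 59/4375·(0.987900+0.966000+0.949400+0.934500+0.926400))/(1+59/4375) = 9233/10000 ≈ 0.923300
step 7 [7y] swap r/1=1004/65871: DF=(1 − 1004/65871·(0.987900+0.966000+0.949400+0.934500+0.926400+0.923300))/(1+1004/65871) = 2249/2500 ≈ 0.899600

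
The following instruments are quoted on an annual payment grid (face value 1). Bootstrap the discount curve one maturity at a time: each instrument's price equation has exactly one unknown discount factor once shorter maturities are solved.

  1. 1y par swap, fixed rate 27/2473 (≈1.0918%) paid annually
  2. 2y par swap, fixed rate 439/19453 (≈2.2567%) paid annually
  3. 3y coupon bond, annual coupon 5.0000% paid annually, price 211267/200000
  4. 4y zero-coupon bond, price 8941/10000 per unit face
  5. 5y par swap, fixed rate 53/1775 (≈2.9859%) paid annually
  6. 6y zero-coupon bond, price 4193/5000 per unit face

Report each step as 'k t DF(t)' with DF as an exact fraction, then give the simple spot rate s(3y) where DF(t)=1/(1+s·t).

step 1 [1y] swap r/1=27/2473: DF=(1 − 27/2473·(0))/(1+27/2473) = 2473/2500 ≈ 0.989200
step 2 [2y] swap r/1=439/19453: DF=(1 − 439/19453·(0.989200))/(1+439/19453) = 9561/10000 ≈ 0.956100
step 3 [3y] bond c/1=1/20: DF=(211267/200000 − 1/20·(0.989200+0.956100))/(1+1/20) = 4567/5000 ≈ 0.913400
step 4 [4y] zero: DF = P = 8941/10000 ≈ 0.894100
step 5 [5y] swap r/1=53/1775: DF=(1 − 53/1775·(0.989200+0.956100+0.913400+0.894100))/(1+53/1775) = 4311/5000 ≈ 0.862200
step 6 [6y] zero: DF = P = 4193/5000 ≈ 0.838600

1 1 2473/2500
2 2 9561/10000
3 3 4567/5000
4 4 8941/10000
5 5 4311/5000
6 6 4193/5000
s(3y) = (1/(4567/5000) − 1)/(3) = 433/13701 ≈ 3.1604%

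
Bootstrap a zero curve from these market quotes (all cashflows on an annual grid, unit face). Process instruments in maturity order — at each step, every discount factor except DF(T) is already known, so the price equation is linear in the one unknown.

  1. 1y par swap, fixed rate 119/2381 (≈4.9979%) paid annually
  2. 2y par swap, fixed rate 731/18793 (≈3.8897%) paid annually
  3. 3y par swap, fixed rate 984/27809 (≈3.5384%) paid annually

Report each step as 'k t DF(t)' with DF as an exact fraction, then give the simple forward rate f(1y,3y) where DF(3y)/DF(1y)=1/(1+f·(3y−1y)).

step 1 [1y] swap r/1=119/2381: DF=(1 − 119/2381·(0))/(1+119/2381) = 2381/2500 ≈ 0.952400
step 2 [2y] swap r/1=731/18793: DF=(1 − 731/18793·(0.952400))/(1+731/18793) = 9269/10000 ≈ 0.926900
step 3 [3y] swap r/1=984/27809: DF=(1 − 984/27809·(0.952400+0.926900))/(1+984/27809) = 1127/1250 ≈ 0.901600

1 1 2381/2500
2 2 9269/10000
3 3 1127/1250
f(1y,3y) = ((2381/2500)/(1127/1250) − 1)/(2) = 127/4508 ≈ 2.8172%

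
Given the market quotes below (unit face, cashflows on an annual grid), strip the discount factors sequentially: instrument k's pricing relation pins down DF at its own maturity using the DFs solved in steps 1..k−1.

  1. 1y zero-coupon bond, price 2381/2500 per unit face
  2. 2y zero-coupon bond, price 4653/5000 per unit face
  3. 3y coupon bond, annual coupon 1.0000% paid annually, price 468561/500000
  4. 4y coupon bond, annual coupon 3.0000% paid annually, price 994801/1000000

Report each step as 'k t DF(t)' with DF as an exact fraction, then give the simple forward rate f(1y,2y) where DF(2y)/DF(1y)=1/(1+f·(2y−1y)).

1 1 2381/2500
2 2 4653/5000
3 3 2273/2500
4 4 1769/2000
f(1y,2y) = ((2381/2500)/(4653/5000) − 1)/(1) = 109/4653 ≈ 2.3426%

step 1 [1y] zero: DF = P = 2381/2500 ≈ 0.952400
step 2 [2y] zero: DF = P = 4653/5000 ≈ 0.930600
step 3 [3y] bond c/1=1/100: DF=(468561/500000 − 1/100·(0.952400+0.930600))/(1+1/100) = 2273/2500 ≈ 0.909200
step 4 [4y] bond c/1=3/100: DF=(994801/1000000 − 3/100·(0.952400+0.930600+0.909200))/(1+3/100) = 1769/2000 ≈ 0.884500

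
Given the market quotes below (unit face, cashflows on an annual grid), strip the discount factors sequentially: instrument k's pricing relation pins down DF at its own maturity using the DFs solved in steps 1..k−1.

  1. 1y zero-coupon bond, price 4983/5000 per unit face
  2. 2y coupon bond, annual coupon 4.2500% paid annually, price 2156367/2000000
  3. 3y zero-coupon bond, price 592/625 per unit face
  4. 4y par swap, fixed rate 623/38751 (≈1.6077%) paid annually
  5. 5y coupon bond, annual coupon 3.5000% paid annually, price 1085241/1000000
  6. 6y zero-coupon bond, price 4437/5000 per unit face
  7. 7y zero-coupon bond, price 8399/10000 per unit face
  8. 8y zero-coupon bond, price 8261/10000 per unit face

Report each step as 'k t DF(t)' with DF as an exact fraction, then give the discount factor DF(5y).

1 1 4983/5000
2 2 621/625
3 3 592/625
4 4 9377/10000
5 5 367/400
6 6 4437/5000
7 7 8399/10000
8 8 8261/10000
DF(5y) = 367/400 ≈ 0.917500

step 1 [1y] zero: DF = P = 4983/5000 ≈ 0.996600
step 2 [2y] bond c/1=17/400: DF=(2156367/2000000 − 17/400·(0.996600))/(1+17/400) = 621/625 ≈ 0.993600
step 3 [3y] zero: DF = P = 592/625 ≈ 0.947200
step 4 [4y] swap r/1=623/38751: DF=(1 − 623/38751·(0.996600+0.993600+0.947200))/(1+623/38751) = 9377/10000 ≈ 0.937700
step 5 [5y] bond c/1=7/200: DF=(1085241/1000000 − 7/200·(0.996600+0.993600+0.947200+0.937700))/(1+7/200) = 367/400 ≈ 0.917500
step 6 [6y] zero: DF = P = 4437/5000 ≈ 0.887400
step 7 [7y] zero: DF = P = 8399/10000 ≈ 0.839900
step 8 [8y] zero: DF = P = 8261/10000 ≈ 0.826100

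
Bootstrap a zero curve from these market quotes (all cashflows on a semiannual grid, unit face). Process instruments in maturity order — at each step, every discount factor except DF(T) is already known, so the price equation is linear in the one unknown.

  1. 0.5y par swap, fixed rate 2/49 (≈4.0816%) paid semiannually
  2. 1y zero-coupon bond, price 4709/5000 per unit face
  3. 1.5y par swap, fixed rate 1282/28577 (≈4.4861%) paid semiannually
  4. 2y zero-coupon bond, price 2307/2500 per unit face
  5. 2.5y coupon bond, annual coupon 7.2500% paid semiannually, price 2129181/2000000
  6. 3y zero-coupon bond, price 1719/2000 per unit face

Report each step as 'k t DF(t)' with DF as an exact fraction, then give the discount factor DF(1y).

step 1 [0.5y] swap r/2=1/49: DF=(1 − 1/49·(0))/(1+1/49) = 49/50 ≈ 0.980000
step 2 [1y] zero: DF = P = 4709/5000 ≈ 0.941800
step 3 [1.5y] swap r/2=641/28577: DF=(1 − 641/28577·(0.980000+0.941800))/(1+641/28577) = 9359/10000 ≈ 0.935900
step 4 [2y] zero: DF = P = 2307/2500 ≈ 0.922800
step 5 [2.5y] bond c/2=29/800: DF=(2129181/2000000 − 29/800·(0.980000+0.941800+0.935900+0.922800))/(1+29/800) = 8951/10000 ≈ 0.895100
step 6 [3y] zero: DF = P = 1719/2000 ≈ 0.859500

1 1/2 49/50
2 1 4709/5000
3 3/2 9359/10000
4 2 2307/2500
5 5/2 8951/10000
6 3 1719/2000
DF(1y) = 4709/5000 ≈ 0.941800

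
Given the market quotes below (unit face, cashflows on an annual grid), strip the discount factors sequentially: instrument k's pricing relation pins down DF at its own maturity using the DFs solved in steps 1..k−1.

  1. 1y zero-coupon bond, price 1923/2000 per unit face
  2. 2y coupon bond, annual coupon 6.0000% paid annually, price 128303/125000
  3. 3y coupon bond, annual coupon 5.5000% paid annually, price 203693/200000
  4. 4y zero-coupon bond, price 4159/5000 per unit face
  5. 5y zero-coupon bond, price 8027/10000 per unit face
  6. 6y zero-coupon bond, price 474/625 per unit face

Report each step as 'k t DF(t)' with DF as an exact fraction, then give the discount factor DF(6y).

step 1 [1y] zero: DF = P = 1923/2000 ≈ 0.961500
step 2 [2y] bond c/1=3/50: DF=(128303/125000 − 3/50·(0.961500))/(1+3/50) = 9139/10000 ≈ 0.913900
step 3 [3y] bond c/1=11/200: DF=(203693/200000 − 11/200·(0.961500+0.913900))/(1+11/200) = 2169/2500 ≈ 0.867600
step 4 [4y] zero: DF = P = 4159/5000 ≈ 0.831800
step 5 [5y] zero: DF = P = 8027/10000 ≈ 0.802700
step 6 [6y] zero: DF = P = 474/625 ≈ 0.758400

1 1 1923/2000
2 2 9139/10000
3 3 2169/2500
4 4 4159/5000
5 5 8027/10000
6 6 474/625
DF(6y) = 474/625 ≈ 0.758400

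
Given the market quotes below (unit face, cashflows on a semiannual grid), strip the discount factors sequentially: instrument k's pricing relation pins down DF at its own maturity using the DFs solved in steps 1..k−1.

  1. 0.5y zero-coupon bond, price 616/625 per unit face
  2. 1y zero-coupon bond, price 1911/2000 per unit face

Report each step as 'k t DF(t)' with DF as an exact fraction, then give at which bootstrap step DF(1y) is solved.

1 1/2 616/625
2 1 1911/2000
DF(1y) is solved at step 2

step 1 [0.5y] zero: DF = P = 616/625 ≈ 0.985600
step 2 [1y] zero: DF = P = 1911/2000 ≈ 0.955500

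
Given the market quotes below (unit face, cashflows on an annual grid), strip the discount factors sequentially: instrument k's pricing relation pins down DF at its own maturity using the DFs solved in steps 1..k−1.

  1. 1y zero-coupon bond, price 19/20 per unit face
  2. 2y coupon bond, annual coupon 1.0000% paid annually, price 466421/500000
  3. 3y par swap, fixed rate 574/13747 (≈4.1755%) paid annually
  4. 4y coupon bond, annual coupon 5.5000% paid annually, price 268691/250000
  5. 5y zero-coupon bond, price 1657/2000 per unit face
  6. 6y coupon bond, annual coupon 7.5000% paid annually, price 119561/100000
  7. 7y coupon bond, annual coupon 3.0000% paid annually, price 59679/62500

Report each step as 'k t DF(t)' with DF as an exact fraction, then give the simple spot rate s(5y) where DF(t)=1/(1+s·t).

1 1 19/20
2 2 4571/5000
3 3 2213/2500
4 4 4377/5000
5 5 1657/2000
6 6 1603/2000
7 7 387/500
s(5y) = (1/(1657/2000) − 1)/(5) = 343/8285 ≈ 4.1400%

step 1 [1y] zero: DF = P = 19/20 ≈ 0.950000
step 2 [2y] bond c/1=1/100: DF=(466421/500000 − 1/100·(0.950000))/(1+1/100) = 4571/5000 ≈ 0.914200
step 3 [3y] swap r/1=574/13747: DF=(1 − 574/13747·(0.950000+0.914200))/(1+574/13747) = 2213/2500 ≈ 0.885200
step 4 [4y] bond c/1=11/200: DF=(268691/250000 − 11/200·(0.950000+0.914200+0.885200))/(1+11/200) = 4377/5000 ≈ 0.875400
step 5 [5y] zero: DF = P = 1657/2000 ≈ 0.828500
step 6 [6y] bond c/1=3/40: DF=(119561/100000 − 3/40·(0.950000+0.914200+0.885200+0.875400+0.828500))/(1+3/40) = 1603/2000 ≈ 0.801500
step 7 [7y] bond c/1=3/100: DF=(59679/62500 − 3/100·(0.950000+0.914200+0.885200+0.875400+0.828500+0.801500))/(1+3/100) = 387/500 ≈ 0.774000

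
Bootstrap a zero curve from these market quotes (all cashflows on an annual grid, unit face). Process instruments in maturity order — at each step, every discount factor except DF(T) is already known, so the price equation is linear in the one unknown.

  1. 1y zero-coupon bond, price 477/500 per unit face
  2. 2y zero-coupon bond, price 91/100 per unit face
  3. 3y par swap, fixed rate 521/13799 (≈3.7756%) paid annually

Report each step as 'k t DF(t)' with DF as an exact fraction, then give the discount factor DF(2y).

1 1 477/500
2 2 91/100
3 3 4479/5000
DF(2y) = 91/100 ≈ 0.910000

step 1 [1y] zero: DF = P = 477/500 ≈ 0.954000
step 2 [2y] zero: DF = P = 91/100 ≈ 0.910000
step 3 [3y] swap r/1=521/13799: DF=(1 − 521/13799·(0.954000+0.910000))/(1+521/13799) = 4479/5000 ≈ 0.895800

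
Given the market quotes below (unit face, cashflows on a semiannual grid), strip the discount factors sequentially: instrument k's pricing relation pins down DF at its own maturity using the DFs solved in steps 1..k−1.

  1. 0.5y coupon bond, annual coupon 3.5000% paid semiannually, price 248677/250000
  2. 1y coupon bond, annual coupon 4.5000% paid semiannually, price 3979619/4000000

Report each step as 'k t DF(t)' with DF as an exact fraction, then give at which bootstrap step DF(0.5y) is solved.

step 1 [0.5y] bond c/2=7/400: DF=(248677/250000 − 7/400·(0))/(1+7/400) = 611/625 ≈ 0.977600
step 2 [1y] bond c/2=9/400: DF=(3979619/4000000 − 9/400·(0.977600))/(1+9/400) = 1903/2000 ≈ 0.951500

1 1/2 611/625
2 1 1903/2000
DF(0.5y) is solved at step 1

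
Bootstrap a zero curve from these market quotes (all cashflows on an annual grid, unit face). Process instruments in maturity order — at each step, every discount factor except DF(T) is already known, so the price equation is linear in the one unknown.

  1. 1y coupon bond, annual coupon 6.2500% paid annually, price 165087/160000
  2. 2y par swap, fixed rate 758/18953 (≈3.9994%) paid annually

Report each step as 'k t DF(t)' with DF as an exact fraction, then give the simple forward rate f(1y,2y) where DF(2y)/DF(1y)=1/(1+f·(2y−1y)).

step 1 [1y] bond c/1=1/16: DF=(165087/160000 − 1/16·(0))/(1+1/16) = 9711/10000 ≈ 0.971100
step 2 [2y] swap r/1=758/18953: DF=(1 − 758/18953·(0.971100))/(1+758/18953) = 4621/5000 ≈ 0.924200

1 1 9711/10000
2 2 4621/5000
f(1y,2y) = ((9711/10000)/(4621/5000) − 1)/(1) = 469/9242 ≈ 5.0747%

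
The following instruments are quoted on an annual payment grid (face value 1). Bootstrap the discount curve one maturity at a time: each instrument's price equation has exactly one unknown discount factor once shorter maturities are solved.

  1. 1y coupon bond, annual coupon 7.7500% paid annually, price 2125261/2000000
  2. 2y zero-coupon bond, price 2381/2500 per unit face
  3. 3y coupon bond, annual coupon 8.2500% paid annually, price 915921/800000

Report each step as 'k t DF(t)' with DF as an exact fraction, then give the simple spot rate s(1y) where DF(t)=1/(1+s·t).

step 1 [1y] bond c/1=31/400: DF=(2125261/2000000 − 31/400·(0))/(1+31/400) = 4931/5000 ≈ 0.986200
step 2 [2y] zero: DF = P = 2381/2500 ≈ 0.952400
step 3 [3y] bond c/1=33/400: DF=(915921/800000 − 33/400·(0.986200+0.952400))/(1+33/400) = 9099/10000 ≈ 0.909900

1 1 4931/5000
2 2 2381/2500
3 3 9099/10000
s(1y) = (1/(4931/5000) − 1)/(1) = 69/4931 ≈ 1.3993%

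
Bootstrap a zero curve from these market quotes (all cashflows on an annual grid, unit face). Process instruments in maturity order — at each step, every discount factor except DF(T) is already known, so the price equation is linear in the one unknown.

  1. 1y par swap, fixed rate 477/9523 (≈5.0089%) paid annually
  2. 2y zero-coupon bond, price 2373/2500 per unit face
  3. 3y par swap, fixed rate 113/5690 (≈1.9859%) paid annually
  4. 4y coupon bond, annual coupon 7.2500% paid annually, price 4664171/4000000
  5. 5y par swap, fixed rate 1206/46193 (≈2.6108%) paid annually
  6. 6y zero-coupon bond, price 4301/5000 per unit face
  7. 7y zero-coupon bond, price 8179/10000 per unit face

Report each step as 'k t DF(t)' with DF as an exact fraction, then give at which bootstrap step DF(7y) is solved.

step 1 [1y] swap r/1=477/9523: DF=(1 − 477/9523·(0))/(1+477/9523) = 9523/10000 ≈ 0.952300
step 2 [2y] zero: DF = P = 2373/2500 ≈ 0.949200
step 3 [3y] swap r/1=113/5690: DF=(1 − 113/5690·(0.952300+0.949200))/(1+113/5690) = 1887/2000 ≈ 0.943500
step 4 [4y] bond c/1=29/400: DF=(4664171/4000000 − 29/400·(0.952300+0.949200+0.943500))/(1+29/400) = 8949/10000 ≈ 0.894900
step 5 [5y] swap r/1=1206/46193: DF=(1 − 1206/46193·(0.952300+0.949200+0.943500+0.894900))/(1+1206/46193) = 4397/5000 ≈ 0.879400
step 6 [6y] zero: DF = P = 4301/5000 ≈ 0.860200
step 7 [7y] zero: DF = P = 8179/10000 ≈ 0.817900

1 1 9523/10000
2 2 2373/2500
3 3 1887/2000
4 4 8949/10000
5 5 4397/5000
6 6 4301/5000
7 7 8179/10000
DF(7y) is solved at step 7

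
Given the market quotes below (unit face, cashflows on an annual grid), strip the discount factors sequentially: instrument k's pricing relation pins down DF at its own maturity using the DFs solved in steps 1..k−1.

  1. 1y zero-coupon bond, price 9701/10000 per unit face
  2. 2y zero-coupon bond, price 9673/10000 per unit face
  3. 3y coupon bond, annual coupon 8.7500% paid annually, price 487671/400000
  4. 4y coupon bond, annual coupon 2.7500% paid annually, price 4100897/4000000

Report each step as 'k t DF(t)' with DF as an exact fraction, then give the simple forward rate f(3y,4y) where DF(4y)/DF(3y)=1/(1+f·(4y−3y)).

1 1 9701/10000
2 2 9673/10000
3 3 2413/2500
4 4 9201/10000
f(3y,4y) = ((2413/2500)/(9201/10000) − 1)/(1) = 451/9201 ≈ 4.9016%

step 1 [1y] zero: DF = P = 9701/10000 ≈ 0.970100
step 2 [2y] zero: DF = P = 9673/10000 ≈ 0.967300
step 3 [3y] bond c/1=7/80: DF=(487671/400000 − 7/80·(0.970100+0.967300))/(1+7/80) = 2413/2500 ≈ 0.965200
step 4 [4y] bond c/1=11/400: DF=(4100897/4000000 − 11/400·(0.970100+0.967300+0.965200))/(1+11/400) = 9201/10000 ≈ 0.920100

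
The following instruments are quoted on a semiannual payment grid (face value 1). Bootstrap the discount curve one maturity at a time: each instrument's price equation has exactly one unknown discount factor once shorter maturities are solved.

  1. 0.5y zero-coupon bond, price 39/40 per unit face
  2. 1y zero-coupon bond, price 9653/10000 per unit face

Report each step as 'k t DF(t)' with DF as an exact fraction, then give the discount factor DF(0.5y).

step 1 [0.5y] zero: DF = P = 39/40 ≈ 0.975000
step 2 [1y] zero: DF = P = 9653/10000 ≈ 0.965300

1 1/2 39/40
2 1 9653/10000
DF(0.5y) = 39/40 ≈ 0.975000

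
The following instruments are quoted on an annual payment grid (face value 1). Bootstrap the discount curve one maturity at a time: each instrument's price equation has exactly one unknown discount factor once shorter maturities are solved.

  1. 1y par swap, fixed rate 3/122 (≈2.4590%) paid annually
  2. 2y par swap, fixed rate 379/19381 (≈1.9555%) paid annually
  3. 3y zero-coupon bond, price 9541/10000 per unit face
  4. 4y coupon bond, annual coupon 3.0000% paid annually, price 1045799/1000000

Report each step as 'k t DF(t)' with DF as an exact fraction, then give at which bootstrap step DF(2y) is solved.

step 1 [1y] swap r/1=3/122: DF=(1 − 3/122·(0))/(1+3/122) = 122/125 ≈ 0.976000
step 2 [2y] swap r/1=379/19381: DF=(1 − 379/19381·(0.976000))/(1+379/19381) = 9621/10000 ≈ 0.962100
step 3 [3y] zero: DF = P = 9541/10000 ≈ 0.954100
step 4 [4y] bond c/1=3/100: DF=(1045799/1000000 − 3/100·(0.976000+0.962100+0.954100))/(1+3/100) = 9311/10000 ≈ 0.931100

1 1 122/125
2 2 9621/10000
3 3 9541/10000
4 4 9311/10000
DF(2y) is solved at step 2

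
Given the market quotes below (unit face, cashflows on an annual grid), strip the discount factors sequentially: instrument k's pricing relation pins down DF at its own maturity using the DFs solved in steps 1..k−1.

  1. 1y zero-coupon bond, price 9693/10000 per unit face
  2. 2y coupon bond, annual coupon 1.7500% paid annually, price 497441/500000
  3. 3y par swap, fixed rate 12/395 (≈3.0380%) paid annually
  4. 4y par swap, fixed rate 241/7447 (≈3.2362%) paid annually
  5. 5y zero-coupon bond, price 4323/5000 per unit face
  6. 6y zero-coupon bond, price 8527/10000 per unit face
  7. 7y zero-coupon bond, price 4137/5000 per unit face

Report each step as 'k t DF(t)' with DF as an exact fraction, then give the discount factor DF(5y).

step 1 [1y] zero: DF = P = 9693/10000 ≈ 0.969300
step 2 [2y] bond c/1=7/400: DF=(497441/500000 − 7/400·(0.969300))/(1+7/400) = 9611/10000 ≈ 0.961100
step 3 [3y] swap r/1=12/395: DF=(1 − 12/395·(0.969300+0.961100))/(1+12/395) = 571/625 ≈ 0.913600
step 4 [4y] swap r/1=241/7447: DF=(1 − 241/7447·(0.969300+0.961100+0.913600))/(1+241/7447) = 1759/2000 ≈ 0.879500
step 5 [5y] zero: DF = P = 4323/5000 ≈ 0.864600
step 6 [6y] zero: DF = P = 8527/10000 ≈ 0.852700
step 7 [7y] zero: DF = P = 4137/5000 ≈ 0.827400

1 1 9693/10000
2 2 9611/10000
3 3 571/625
4 4 1759/2000
5 5 4323/5000
6 6 8527/10000
7 7 4137/5000
DF(5y) = 4323/5000 ≈ 0.864600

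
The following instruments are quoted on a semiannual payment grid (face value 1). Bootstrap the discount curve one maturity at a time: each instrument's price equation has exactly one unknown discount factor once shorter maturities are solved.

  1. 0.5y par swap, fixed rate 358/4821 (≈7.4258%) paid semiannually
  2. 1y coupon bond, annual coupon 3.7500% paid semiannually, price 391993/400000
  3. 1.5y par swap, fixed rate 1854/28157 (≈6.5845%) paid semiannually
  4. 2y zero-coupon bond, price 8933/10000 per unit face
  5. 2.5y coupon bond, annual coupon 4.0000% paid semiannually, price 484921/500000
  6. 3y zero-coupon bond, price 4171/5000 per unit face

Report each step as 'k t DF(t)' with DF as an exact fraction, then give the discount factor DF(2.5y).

step 1 [0.5y] swap r/2=179/4821: DF=(1 − 179/4821·(0))/(1+179/4821) = 4821/5000 ≈ 0.964200
step 2 [1y] bond c/2=3/160: DF=(391993/400000 − 3/160·(0.964200))/(1+3/160) = 4721/5000 ≈ 0.944200
step 3 [1.5y] swap r/2=927/28157: DF=(1 − 927/28157·(0.964200+0.944200))/(1+927/28157) = 9073/10000 ≈ 0.907300
step 4 [2y] zero: DF = P = 8933/10000 ≈ 0.893300
step 5 [2.5y] bond c/2=1/50: DF=(484921/500000 − 1/50·(0.964200+0.944200+0.907300+0.893300))/(1+1/50) = 8781/10000 ≈ 0.878100
step 6 [3y] zero: DF = P = 4171/5000 ≈ 0.834200

1 1/2 4821/5000
2 1 4721/5000
3 3/2 9073/10000
4 2 8933/10000
5 5/2 8781/10000
6 3 4171/5000
DF(2.5y) = 8781/10000 ≈ 0.878100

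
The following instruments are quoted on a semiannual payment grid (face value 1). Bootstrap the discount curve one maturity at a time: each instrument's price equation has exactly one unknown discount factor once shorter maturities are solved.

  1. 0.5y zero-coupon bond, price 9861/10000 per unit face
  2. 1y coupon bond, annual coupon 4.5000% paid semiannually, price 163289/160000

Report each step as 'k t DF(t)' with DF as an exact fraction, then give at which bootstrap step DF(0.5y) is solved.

step 1 [0.5y] zero: DF = P = 9861/10000 ≈ 0.986100
step 2 [1y] bond c/2=9/400: DF=(163289/160000 − 9/400·(0.986100))/(1+9/400) = 2441/2500 ≈ 0.976400

1 1/2 9861/10000
2 1 2441/2500
DF(0.5y) is solved at step 1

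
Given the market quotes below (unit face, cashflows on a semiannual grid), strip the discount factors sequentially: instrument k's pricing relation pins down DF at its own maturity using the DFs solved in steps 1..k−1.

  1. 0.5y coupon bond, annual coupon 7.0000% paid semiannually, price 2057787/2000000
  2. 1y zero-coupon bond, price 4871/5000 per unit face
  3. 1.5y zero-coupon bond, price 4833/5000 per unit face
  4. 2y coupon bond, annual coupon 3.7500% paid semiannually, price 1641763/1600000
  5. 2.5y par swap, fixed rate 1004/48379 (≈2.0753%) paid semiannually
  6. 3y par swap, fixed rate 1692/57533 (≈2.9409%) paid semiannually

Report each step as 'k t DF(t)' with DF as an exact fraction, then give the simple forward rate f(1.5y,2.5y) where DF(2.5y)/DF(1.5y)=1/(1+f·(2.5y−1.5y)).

1 1/2 9941/10000
2 1 4871/5000
3 3/2 4833/5000
4 2 2383/2500
5 5/2 4749/5000
6 3 4577/5000
f(1.5y,2.5y) = ((4833/5000)/(4749/5000) − 1)/(1) = 28/1583 ≈ 1.7688%

step 1 [0.5y] bond c/2=7/200: DF=(2057787/2000000 − 7/200·(0))/(1+7/200) = 9941/10000 ≈ 0.994100
step 2 [1y] zero: DF = P = 4871/5000 ≈ 0.974200
step 3 [1.5y] zero: DF = P = 4833/5000 ≈ 0.966600
step 4 [2y] bond c/2=3/160: DF=(1641763/1600000 − 3/160·(0.994100+0.974200+0.966600))/(1+3/160) = 2383/2500 ≈ 0.953200
step 5 [2.5y] swap r/2=502/48379: DF=(1 − 502/48379·(0.994100+0.974200+0.966600+0.953200))/(1+502/48379) = 4749/5000 ≈ 0.949800
step 6 [3y] swap r/2=846/57533: DF=(1 − 846/57533·(0.994100+0.974200+0.966600+0.953200+0.949800))/(1+846/57533) = 4577/5000 ≈ 0.915400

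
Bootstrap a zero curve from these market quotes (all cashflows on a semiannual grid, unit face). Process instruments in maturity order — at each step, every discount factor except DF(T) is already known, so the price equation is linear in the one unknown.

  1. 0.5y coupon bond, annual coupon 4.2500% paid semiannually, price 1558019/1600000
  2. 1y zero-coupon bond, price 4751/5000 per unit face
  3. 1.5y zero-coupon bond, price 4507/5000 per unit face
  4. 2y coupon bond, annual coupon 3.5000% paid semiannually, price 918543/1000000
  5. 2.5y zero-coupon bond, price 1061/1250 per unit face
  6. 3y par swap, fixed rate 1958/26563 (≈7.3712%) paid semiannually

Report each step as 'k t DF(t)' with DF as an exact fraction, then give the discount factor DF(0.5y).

1 1/2 1907/2000
2 1 4751/5000
3 3/2 4507/5000
4 2 1709/2000
5 5/2 1061/1250
6 3 4021/5000
DF(0.5y) = 1907/2000 ≈ 0.953500

step 1 [0.5y] bond c/2=17/800: DF=(1558019/1600000 − 17/800·(0))/(1+17/800) = 1907/2000 ≈ 0.953500
step 2 [1y] zero: DF = P = 4751/5000 ≈ 0.950200
step 3 [1.5y] zero: DF = P = 4507/5000 ≈ 0.901400
step 4 [2y] bond c/2=7/400: DF=(918543/1000000 − 7/400·(0.953500+0.950200+0.901400))/(1+7/400) = 1709/2000 ≈ 0.854500
step 5 [2.5y] zero: DF = P = 1061/1250 ≈ 0.848800
step 6 [3y] swap r/2=979/26563: DF=(1 − 979/26563·(0.953500+0.950200+0.901400+0.854500+0.848800))/(1+979/26563) = 4021/5000 ≈ 0.804200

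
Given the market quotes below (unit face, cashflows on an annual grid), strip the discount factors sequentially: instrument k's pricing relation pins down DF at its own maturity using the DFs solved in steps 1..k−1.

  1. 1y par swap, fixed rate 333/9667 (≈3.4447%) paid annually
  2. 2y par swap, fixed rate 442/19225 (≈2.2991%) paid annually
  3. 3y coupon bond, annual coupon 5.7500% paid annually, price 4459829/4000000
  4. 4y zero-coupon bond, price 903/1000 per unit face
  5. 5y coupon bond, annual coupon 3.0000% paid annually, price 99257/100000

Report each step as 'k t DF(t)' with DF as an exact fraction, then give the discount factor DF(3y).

step 1 [1y] swap r/1=333/9667: DF=(1 − 333/9667·(0))/(1+333/9667) = 9667/10000 ≈ 0.966700
step 2 [2y] swap r/1=442/19225: DF=(1 − 442/19225·(0.966700))/(1+442/19225) = 4779/5000 ≈ 0.955800
step 3 [3y] bond c/1=23/400: DF=(4459829/4000000 − 23/400·(0.966700+0.955800))/(1+23/400) = 4749/5000 ≈ 0.949800
step 4 [4y] zero: DF = P = 903/1000 ≈ 0.903000
step 5 [5y] bond c/1=3/100: DF=(99257/100000 − 3/100·(0.966700+0.955800+0.949800+0.903000))/(1+3/100) = 8537/10000 ≈ 0.853700

1 1 9667/10000
2 2 4779/5000
3 3 4749/5000
4 4 903/1000
5 5 8537/10000
DF(3y) = 4749/5000 ≈ 0.949800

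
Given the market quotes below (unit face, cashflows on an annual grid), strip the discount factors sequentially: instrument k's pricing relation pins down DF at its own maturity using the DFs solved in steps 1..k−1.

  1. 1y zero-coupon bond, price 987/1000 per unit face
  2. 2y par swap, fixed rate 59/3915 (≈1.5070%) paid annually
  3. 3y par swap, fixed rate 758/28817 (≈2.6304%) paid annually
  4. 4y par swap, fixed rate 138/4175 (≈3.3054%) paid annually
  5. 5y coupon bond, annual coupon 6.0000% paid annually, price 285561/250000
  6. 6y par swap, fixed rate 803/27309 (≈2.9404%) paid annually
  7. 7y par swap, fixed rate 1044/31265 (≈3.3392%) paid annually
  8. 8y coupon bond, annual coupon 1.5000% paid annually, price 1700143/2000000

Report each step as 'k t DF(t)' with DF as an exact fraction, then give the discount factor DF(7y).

1 1 987/1000
2 2 1941/2000
3 3 4621/5000
4 4 4379/5000
5 5 8649/10000
6 6 4197/5000
7 7 989/1250
8 8 7451/10000
DF(7y) = 989/1250 ≈ 0.791200

step 1 [1y] zero: DF = P = 987/1000 ≈ 0.987000
step 2 [2y] swap r/1=59/3915: DF=(1 − 59/3915·(0.987000))/(1+59/3915) = 1941/2000 ≈ 0.970500
step 3 [3y] swap r/1=758/28817: DF=(1 − 758/28817·(0.987000+0.970500))/(1+758/28817) = 4621/5000 ≈ 0.924200
step 4 [4y] swap r/1=138/4175: DF=(1 − 138/4175·(0.987000+0.970500+0.924200))/(1+138/4175) = 4379/5000 ≈ 0.875800
step 5 [5y] bond c/1=3/50: DF=(285561/250000 − 3/50·(0.987000+0.970500+0.924200+0.875800))/(1+3/50) = 8649/10000 ≈ 0.864900
step 6 [6y] swap r/1=803/27309: DF=(1 − 803/27309·(0.987000+0.970500+0.924200+0.875800+0.864900))/(1+803/27309) = 4197/5000 ≈ 0.839400
step 7 [7y] swap r/1=1044/31265: DF=(1 − 1044/31265·(0.987000+0.970500+0.924200+0.875800+0.864900+0.839400))/(1+1044/31265) = 989/1250 ≈ 0.791200
step 8 [8y] bond c/1=3/200: DF=(1700143/2000000 − 3/200·(0.987000+0.970500+0.924200+0.875800+0.864900+0.839400+0.791200))/(1+3/200) = 7451/10000 ≈ 0.745100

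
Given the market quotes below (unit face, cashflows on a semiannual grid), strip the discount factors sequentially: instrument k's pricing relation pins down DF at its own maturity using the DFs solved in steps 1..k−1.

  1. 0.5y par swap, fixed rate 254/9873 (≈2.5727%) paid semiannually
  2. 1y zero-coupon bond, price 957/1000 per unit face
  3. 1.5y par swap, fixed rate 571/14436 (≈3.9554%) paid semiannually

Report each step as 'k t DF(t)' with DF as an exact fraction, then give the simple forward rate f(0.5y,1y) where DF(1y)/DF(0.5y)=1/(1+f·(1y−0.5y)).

1 1/2 9873/10000
2 1 957/1000
3 3/2 9429/10000
f(0.5y,1y) = ((9873/10000)/(957/1000) − 1)/(1/2) = 101/1595 ≈ 6.3323%

step 1 [0.5y] swap r/2=127/9873: DF=(1 − 127/9873·(0))/(1+127/9873) = 9873/10000 ≈ 0.987300
step 2 [1y] zero: DF = P = 957/1000 ≈ 0.957000
step 3 [1.5y] swap r/2=571/28872: DF=(1 − 571/28872·(0.987300+0.957000))/(1+571/28872) = 9429/10000 ≈ 0.942900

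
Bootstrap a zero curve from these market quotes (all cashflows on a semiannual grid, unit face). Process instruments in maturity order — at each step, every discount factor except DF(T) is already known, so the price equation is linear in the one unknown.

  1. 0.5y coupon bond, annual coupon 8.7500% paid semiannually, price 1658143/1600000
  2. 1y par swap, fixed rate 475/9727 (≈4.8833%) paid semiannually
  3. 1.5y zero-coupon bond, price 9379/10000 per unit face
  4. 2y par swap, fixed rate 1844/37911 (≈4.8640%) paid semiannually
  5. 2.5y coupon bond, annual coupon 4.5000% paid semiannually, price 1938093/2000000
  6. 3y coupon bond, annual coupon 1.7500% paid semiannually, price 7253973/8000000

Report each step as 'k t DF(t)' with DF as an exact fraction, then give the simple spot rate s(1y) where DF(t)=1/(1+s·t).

step 1 [0.5y] bond c/2=7/160: DF=(1658143/1600000 − 7/160·(0))/(1+7/160) = 9929/10000 ≈ 0.992900
step 2 [1y] swap r/2=475/19454: DF=(1 − 475/19454·(0.992900))/(1+475/19454) = 381/400 ≈ 0.952500
step 3 [1.5y] zero: DF = P = 9379/10000 ≈ 0.937900
step 4 [2y] swap r/2=922/37911: DF=(1 − 922/37911·(0.992900+0.952500+0.937900))/(1+922/37911) = 4539/5000 ≈ 0.907800
step 5 [2.5y] bond c/2=9/400: DF=(1938093/2000000 − 9/400·(0.992900+0.952500+0.937900+0.907800))/(1+9/400) = 8643/10000 ≈ 0.864300
step 6 [3y] bond c/2=7/800: DF=(7253973/8000000 − 7/800·(0.992900+0.952500+0.937900+0.907800+0.864300))/(1+7/800) = 1717/2000 ≈ 0.858500

1 1/2 9929/10000
2 1 381/400
3 3/2 9379/10000
4 2 4539/5000
5 5/2 8643/10000
6 3 1717/2000
s(1y) = (1/(381/400) − 1)/(1) = 19/381 ≈ 4.9869%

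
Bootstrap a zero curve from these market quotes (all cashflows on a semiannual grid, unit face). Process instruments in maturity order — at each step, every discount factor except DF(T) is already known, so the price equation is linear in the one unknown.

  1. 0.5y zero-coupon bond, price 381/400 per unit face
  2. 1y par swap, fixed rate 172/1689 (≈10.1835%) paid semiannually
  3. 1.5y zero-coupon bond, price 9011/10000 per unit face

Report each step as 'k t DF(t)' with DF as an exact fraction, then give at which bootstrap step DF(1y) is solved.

1 1/2 381/400
2 1 4527/5000
3 3/2 9011/10000
DF(1y) is solved at step 2

step 1 [0.5y] zero: DF = P = 381/400 ≈ 0.952500
step 2 [1y] swap r/2=86/1689: DF=(1 − 86/1689·(0.952500))/(1+86/1689) = 4527/5000 ≈ 0.905400
step 3 [1.5y] zero: DF = P = 9011/10000 ≈ 0.901100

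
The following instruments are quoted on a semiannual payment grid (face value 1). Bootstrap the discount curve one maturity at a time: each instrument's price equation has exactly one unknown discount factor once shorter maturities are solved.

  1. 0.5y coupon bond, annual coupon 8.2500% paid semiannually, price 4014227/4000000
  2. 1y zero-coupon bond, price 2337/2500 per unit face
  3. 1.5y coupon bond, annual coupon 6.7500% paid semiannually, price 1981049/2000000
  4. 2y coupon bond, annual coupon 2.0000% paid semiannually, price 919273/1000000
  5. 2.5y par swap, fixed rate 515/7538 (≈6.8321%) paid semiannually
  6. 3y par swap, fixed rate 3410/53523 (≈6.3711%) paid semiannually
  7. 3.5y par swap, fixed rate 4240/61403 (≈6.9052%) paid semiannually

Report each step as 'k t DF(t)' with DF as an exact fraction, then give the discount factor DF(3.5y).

step 1 [0.5y] bond c/2=33/800: DF=(4014227/4000000 − 33/800·(0))/(1+33/800) = 4819/5000 ≈ 0.963800
step 2 [1y] zero: DF = P = 2337/2500 ≈ 0.934800
step 3 [1.5y] bond c/2=27/800: DF=(1981049/2000000 − 27/800·(0.963800+0.934800))/(1+27/800) = 4481/5000 ≈ 0.896200
step 4 [2y] bond c/2=1/100: DF=(919273/1000000 − 1/100·(0.963800+0.934800+0.896200))/(1+1/100) = 353/400 ≈ 0.882500
step 5 [2.5y] swap r/2=515/15076: DF=(1 − 515/15076·(0.963800+0.934800+0.896200+0.882500))/(1+515/15076) = 1691/2000 ≈ 0.845500
step 6 [3y] swap r/2=1705/53523: DF=(1 − 1705/53523·(0.963800+0.934800+0.896200+0.882500+0.845500))/(1+1705/53523) = 1659/2000 ≈ 0.829500
step 7 [3.5y] swap r/2=2120/61403: DF=(1 − 2120/61403·(0.963800+0.934800+0.896200+0.882500+0.845500+0.829500))/(1+2120/61403) = 197/250 ≈ 0.788000

1 1/2 4819/5000
2 1 2337/2500
3 3/2 4481/5000
4 2 353/400
5 5/2 1691/2000
6 3 1659/2000
7 7/2 197/250
DF(3.5y) = 197/250 ≈ 0.788000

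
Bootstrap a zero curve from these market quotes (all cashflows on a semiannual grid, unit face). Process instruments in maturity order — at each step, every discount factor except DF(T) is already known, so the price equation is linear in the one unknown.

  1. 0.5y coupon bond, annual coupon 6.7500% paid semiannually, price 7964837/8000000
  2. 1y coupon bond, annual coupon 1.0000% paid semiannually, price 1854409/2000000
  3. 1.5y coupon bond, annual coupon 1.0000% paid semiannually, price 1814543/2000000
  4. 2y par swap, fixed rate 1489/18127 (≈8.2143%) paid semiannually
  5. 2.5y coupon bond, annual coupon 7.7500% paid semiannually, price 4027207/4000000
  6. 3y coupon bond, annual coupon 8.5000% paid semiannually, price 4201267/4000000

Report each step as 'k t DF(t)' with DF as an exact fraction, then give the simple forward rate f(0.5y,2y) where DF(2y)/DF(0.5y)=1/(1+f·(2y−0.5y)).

step 1 [0.5y] bond c/2=27/800: DF=(7964837/8000000 − 27/800·(0))/(1+27/800) = 9631/10000 ≈ 0.963100
step 2 [1y] bond c/2=1/200: DF=(1854409/2000000 − 1/200·(0.963100))/(1+1/200) = 4589/5000 ≈ 0.917800
step 3 [1.5y] bond c/2=1/200: DF=(1814543/2000000 − 1/200·(0.963100+0.917800))/(1+1/200) = 4467/5000 ≈ 0.893400
step 4 [2y] swap r/2=1489/36254: DF=(1 − 1489/36254·(0.963100+0.917800+0.893400))/(1+1489/36254) = 8511/10000 ≈ 0.851100
step 5 [2.5y] bond c/2=31/800: DF=(4027207/4000000 − 31/800·(0.963100+0.917800+0.893400+0.851100))/(1+31/800) = 417/500 ≈ 0.834000
step 6 [3y] bond c/2=17/400: DF=(4201267/4000000 − 17/400·(0.963100+0.917800+0.893400+0.851100+0.834000))/(1+17/400) = 8257/10000 ≈ 0.825700

1 1/2 9631/10000
2 1 4589/5000
3 3/2 4467/5000
4 2 8511/10000
5 5/2 417/500
6 3 8257/10000
f(0.5y,2y) = ((9631/10000)/(8511/10000) − 1)/(3/2) = 2240/25533 ≈ 8.7730%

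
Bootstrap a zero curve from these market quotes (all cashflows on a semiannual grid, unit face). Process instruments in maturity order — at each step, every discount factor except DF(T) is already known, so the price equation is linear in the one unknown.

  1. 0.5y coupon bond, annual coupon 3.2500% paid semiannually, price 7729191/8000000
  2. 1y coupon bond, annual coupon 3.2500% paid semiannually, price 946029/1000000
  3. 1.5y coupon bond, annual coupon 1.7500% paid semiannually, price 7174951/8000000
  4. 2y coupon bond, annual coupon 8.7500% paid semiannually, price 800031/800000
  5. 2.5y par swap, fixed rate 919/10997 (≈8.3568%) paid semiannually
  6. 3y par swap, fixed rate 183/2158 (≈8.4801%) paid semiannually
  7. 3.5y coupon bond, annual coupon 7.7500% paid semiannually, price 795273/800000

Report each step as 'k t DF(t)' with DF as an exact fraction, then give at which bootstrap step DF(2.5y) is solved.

step 1 [0.5y] bond c/2=13/800: DF=(7729191/8000000 − 13/800·(0))/(1+13/800) = 9507/10000 ≈ 0.950700
step 2 [1y] bond c/2=13/800: DF=(946029/1000000 − 13/800·(0.950700))/(1+13/800) = 9157/10000 ≈ 0.915700
step 3 [1.5y] bond c/2=7/800: DF=(7174951/8000000 − 7/800·(0.950700+0.915700))/(1+7/800) = 8729/10000 ≈ 0.872900
step 4 [2y] bond c/2=7/160: DF=(800031/800000 − 7/160·(0.950700+0.915700+0.872900))/(1+7/160) = 8433/10000 ≈ 0.843300
step 5 [2.5y] swap r/2=919/21994: DF=(1 − 919/21994·(0.950700+0.915700+0.872900+0.843300))/(1+919/21994) = 4081/5000 ≈ 0.816200
step 6 [3y] swap r/2=183/4316: DF=(1 − 183/4316·(0.950700+0.915700+0.872900+0.843300+0.816200))/(1+183/4316) = 1951/2500 ≈ 0.780400
step 7 [3.5y] bond c/2=31/800: DF=(795273/800000 − 31/800·(0.950700+0.915700+0.872900+0.843300+0.816200+0.780400))/(1+31/800) = 3819/5000 ≈ 0.763800

1 1/2 9507/10000
2 1 9157/10000
3 3/2 8729/10000
4 2 8433/10000
5 5/2 4081/5000
6 3 1951/2500
7 7/2 3819/5000
DF(2.5y) is solved at step 5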